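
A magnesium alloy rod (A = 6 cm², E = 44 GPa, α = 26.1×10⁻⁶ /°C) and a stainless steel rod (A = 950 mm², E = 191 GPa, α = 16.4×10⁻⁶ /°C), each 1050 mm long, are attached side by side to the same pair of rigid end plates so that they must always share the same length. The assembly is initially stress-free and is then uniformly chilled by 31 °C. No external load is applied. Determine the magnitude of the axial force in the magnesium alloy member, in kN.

P ≈ 6.93 kN (tensile in the magnesium alloy)

Equilibrium of a rigid end plate with no external load gives equal and opposite internal forces ±P in the two members. Since α_{magnesium alloy} > α_{stainless steel}, cooling drives the magnesium alloy into tension and the stainless steel into compression.
Compatibility of the two members (thermal + elastic change equal): (α₁ − α₂)ΔT = P·[1/(A₁E₁) + 1/(A₂E₂)].
|α₁ − α₂|·ΔT = 9.7×10⁻⁶ × 31 = 0.0003007.
1/(A₁E₁) + 1/(A₂E₂) = 1/(600×44×10³) + 1/(950×191×10³) = 4.339×10⁻⁸ N⁻¹.
So P = 0.0003007 / 4.339×10⁻⁸ = 6.93 kN.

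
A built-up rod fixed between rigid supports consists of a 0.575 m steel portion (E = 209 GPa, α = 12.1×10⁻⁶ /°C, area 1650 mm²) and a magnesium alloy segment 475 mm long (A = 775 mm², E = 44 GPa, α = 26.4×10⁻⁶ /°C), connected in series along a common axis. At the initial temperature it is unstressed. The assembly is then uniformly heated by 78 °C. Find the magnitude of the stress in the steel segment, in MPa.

Free thermal expansion of the whole bar: Σ αᵢΔT Lᵢ = 12.1×10⁻⁶×78×575 + 26.4×10⁻⁶×78×475 = 1.521 mm.
The walls prevent any net length change, so an axial force P (same in every segment) develops. Compatibility: P · Σ Lᵢ/(AᵢEᵢ) = δ_free.
The series flexibility is Σ Lᵢ/(AᵢEᵢ) = 575/(1650×209×10³) + 475/(775×44×10³) = 1.56×10⁻⁵ mm/N.
P = 1.521 / 1.56×10⁻⁵ = 97510 N = 97.51 kN, compressive.
σ_{steel} = P / A = 97510 / 1650 = 59.09 MPa.

σ ≈ 59.1 MPa (compressive)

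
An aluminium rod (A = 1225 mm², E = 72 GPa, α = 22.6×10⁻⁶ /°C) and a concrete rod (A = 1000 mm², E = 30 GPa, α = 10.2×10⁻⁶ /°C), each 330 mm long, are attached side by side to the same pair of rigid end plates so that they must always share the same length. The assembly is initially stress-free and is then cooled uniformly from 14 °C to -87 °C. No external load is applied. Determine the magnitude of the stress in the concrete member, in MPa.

σ ≈ 28 MPa (compressive)

Both members must finish at the same length. With the larger α, the aluminium tends to over-contract; the plates restrain it, putting the aluminium in tension and the concrete in compression. With no external load the two internal forces are equal and opposite, magnitude P.
Setting the final lengths equal and cancelling L: (α₁ − α₂)ΔT = P/(A₁E₁) + P/(A₂E₂).
|α₁ − α₂|·ΔT = 12.4×10⁻⁶ × 101 = 0.001252.
1/(A₁E₁) + 1/(A₂E₂) = 1/(1225×72×10³) + 1/(1000×30×10³) = 4.467×10⁻⁸ N⁻¹.
P = 0.001252 / 4.467×10⁻⁸ = 28040 N = 28.04 kN.
σ_{concrete} = P/A₂ = 28040/1000 = 28.04 MPa, compressive.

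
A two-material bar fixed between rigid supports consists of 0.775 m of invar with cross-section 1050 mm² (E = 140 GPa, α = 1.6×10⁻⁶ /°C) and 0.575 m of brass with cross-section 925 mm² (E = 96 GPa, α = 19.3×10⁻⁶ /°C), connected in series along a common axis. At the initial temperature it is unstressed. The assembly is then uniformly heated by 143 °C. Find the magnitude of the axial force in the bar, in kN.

With the walls removed the bar would change length by δ_free = Σ αᵢΔT Lᵢ = 1.6×10⁻⁶×143×775 + 19.3×10⁻⁶×143×575 = 1.764 mm.
The walls prevent any net length change, so an axial force P (same in every segment) develops. Compatibility: P · Σ Lᵢ/(AᵢEᵢ) = δ_free.
The series flexibility is Σ Lᵢ/(AᵢEᵢ) = 775/(1050×140×10³) + 575/(925×96×10³) = 1.175×10⁻⁵ mm/N.
P = 1.764 / 1.175×10⁻⁵ = 150200 N = 150.2 kN, compressive.

P ≈ 150 kN (compressive)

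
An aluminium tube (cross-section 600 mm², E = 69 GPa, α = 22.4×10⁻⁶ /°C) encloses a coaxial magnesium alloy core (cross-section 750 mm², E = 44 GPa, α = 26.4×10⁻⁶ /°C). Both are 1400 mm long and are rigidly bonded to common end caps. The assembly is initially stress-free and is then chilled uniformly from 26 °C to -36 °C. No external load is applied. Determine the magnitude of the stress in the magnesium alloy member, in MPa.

Equilibrium of a rigid end plate with no external load gives equal and opposite internal forces ±P in the two members. Since α_{magnesium alloy} > α_{aluminium}, cooling drives the magnesium alloy into tension and the aluminium into compression.
Equating the net (thermal + elastic) strains gives |α₁ − α₂|·ΔT = P·[1/(A₁E₁) + 1/(A₂E₂)].
|α₁ − α₂|·ΔT = 4×10⁻⁶ × 62 = 0.000248.
1/(A₁E₁) + 1/(A₂E₂) = 1/(600×69×10³) + 1/(750×44×10³) = 5.446×10⁻⁸ N⁻¹.
So P = 0.000248 / 5.446×10⁻⁸ = 4.554 kN.
σ_{magnesium alloy} = P/A₂ = 4554/750 = 6.072 MPa, tensile.

σ ≈ 6.07 MPa (tensile)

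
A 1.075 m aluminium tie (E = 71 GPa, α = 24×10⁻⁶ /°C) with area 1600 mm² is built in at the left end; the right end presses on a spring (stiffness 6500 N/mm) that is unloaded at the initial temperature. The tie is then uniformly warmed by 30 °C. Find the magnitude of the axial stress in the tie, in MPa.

σ ≈ 2.96 MPa (compressive)

If the spring were absent the tie would lengthen by αΔT L = 24×10⁻⁶ × 30 × 1075 = 0.774 mm.
With a force P in the spring, the elastic change of the tie is PL/(AE) and that of the spring is P/k; compatibility requires their sum to equal δ_free.
P [ L/(AE) + 1/k ] = δ_free → P [ 1075/(1600×71×10³) + 1/(6500) ] = 0.774.
P = 0.774 / 0.0001633 = 4739 N.
σ = P/A = 4739/1600 = 2.962 MPa.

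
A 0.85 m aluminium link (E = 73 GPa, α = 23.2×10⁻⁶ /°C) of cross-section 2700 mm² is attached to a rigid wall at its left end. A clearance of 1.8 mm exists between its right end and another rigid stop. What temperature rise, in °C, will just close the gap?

ΔT ≈ 91.3 °C

The gap closes when αΔT L = 1.8 mm, since the link is still unstressed at that instant.
So ΔT = g/(αL) = 1.8/(23.2×10⁻⁶ × 850) = 91.28 °C.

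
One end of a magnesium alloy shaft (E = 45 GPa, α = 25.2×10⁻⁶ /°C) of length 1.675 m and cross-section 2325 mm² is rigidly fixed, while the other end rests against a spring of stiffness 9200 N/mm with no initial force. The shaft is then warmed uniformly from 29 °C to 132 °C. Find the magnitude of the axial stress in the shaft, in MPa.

σ ≈ 15 MPa (compressive)

If the spring were absent the shaft would lengthen by αΔT L = 25.2×10⁻⁶ × 103 × 1675 = 4.348 mm.
With a force P in the spring, the elastic change of the shaft is PL/(AE) and that of the spring is P/k; compatibility requires their sum to equal δ_free.
P [ L/(AE) + 1/k ] = δ_free → P [ 1675/(2325×45×10³) + 1/(9200) ] = 4.348.
P = 4.348 / 0.0001247 = 34860 N.
σ = P/A = 34860/2325 = 14.99 MPa.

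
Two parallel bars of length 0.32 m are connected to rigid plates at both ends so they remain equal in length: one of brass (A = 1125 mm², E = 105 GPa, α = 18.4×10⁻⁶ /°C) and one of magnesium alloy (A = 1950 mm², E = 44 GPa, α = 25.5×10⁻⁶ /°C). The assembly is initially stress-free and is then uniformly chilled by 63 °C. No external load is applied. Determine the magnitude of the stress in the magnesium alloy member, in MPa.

σ ≈ 11.4 MPa (tensile)

The magnesium alloy has the larger α, so on cooling it would change length more than the brass if both were free. The rigid plates force a common final length, so the magnesium alloy is put into tension and the brass into compression, with equal and opposite forces P (no external load).
Setting the final lengths equal and cancelling L: (α₁ − α₂)ΔT = P/(A₁E₁) + P/(A₂E₂).
|α₁ − α₂|·ΔT = 7.1×10⁻⁶ × 63 = 0.0004473.
1/(A₁E₁) + 1/(A₂E₂) = 1/(1125×105×10³) + 1/(1950×44×10³) = 2.012×10⁻⁸ N⁻¹.
So P = 0.0004473 / 2.012×10⁻⁸ = 22.23 kN.
σ_{magnesium alloy} = P/A₂ = 22230/1950 = 11.4 MPa, tensile.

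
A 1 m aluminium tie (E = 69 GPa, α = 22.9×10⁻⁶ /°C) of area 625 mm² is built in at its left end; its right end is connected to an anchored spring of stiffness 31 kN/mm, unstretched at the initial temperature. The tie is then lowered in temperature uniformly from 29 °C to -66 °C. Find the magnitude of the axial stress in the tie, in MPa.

If the spring were absent the tie would shorten by αΔT L = 22.9×10⁻⁶ × 95 × 1000 = 2.175 mm.
With a force P in the spring, the elastic change of the tie is PL/(AE) and that of the spring is P/k; compatibility requires their sum to equal δ_free.
P [ L/(AE) + 1/k ] = δ_free → P [ 1000/(625×69×10³) + 1/(31×10³) ] = 2.175.
P = 2.175 / 5.545×10⁻⁵ = 39240 N.
σ = P/A = 39240/625 = 62.78 MPa.

σ ≈ 62.8 MPa (tensile)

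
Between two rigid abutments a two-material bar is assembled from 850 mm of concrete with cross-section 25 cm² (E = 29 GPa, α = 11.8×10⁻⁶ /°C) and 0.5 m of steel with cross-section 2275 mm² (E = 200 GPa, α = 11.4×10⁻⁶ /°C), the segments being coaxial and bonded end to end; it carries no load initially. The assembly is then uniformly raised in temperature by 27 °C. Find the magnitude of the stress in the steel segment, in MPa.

With the walls removed the bar would change length by δ_free = Σ αᵢΔT Lᵢ = 11.8×10⁻⁶×27×850 + 11.4×10⁻⁶×27×500 = 0.4247 mm.
The walls prevent any net length change, so an axial force P (same in every segment) develops. Compatibility: P · Σ Lᵢ/(AᵢEᵢ) = δ_free.
The series flexibility is Σ Lᵢ/(AᵢEᵢ) = 850/(2500×29×10³) + 500/(2275×200×10³) = 1.282×10⁻⁵ mm/N.
P = 0.4247 / 1.282×10⁻⁵ = 33120 N = 33.12 kN, compressive.
σ_{steel} = P / A = 33120 / 2275 = 14.56 MPa.

σ ≈ 14.6 MPa (compressive)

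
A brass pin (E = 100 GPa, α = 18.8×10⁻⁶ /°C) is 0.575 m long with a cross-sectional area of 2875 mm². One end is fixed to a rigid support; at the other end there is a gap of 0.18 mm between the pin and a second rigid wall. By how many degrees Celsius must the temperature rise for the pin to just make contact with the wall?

ΔT ≈ 16.7 °C

Contact occurs when the free expansion equals the gap: αΔT L = 0.18 mm.
So ΔT = g/(αL) = 0.18/(18.8×10⁻⁶ × 575) = 16.65 °C.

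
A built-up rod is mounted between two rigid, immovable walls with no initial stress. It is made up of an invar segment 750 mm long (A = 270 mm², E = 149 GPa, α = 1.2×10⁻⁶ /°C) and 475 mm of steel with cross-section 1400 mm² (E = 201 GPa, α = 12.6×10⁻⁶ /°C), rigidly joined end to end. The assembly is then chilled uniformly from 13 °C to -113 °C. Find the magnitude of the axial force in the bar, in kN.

P ≈ 42.7 kN (tensile)

Free thermal contraction of the whole bar: Σ αᵢΔT Lᵢ = 1.2×10⁻⁶×126×750 + 12.6×10⁻⁶×126×475 = 0.8675 mm.
The rigid supports impose zero overall length change; the single axial force P common to all segments must satisfy P Σ Lᵢ/(AᵢEᵢ) = δ_free.
Σ Lᵢ/(AᵢEᵢ) = 750/(270×149×10³) + 475/(1400×201×10³) = 2.033×10⁻⁵ mm/N.
Hence P = δ_free / Σ(L/AE) = 0.8675/2.033×10⁻⁵ = 42.67 kN (tensile).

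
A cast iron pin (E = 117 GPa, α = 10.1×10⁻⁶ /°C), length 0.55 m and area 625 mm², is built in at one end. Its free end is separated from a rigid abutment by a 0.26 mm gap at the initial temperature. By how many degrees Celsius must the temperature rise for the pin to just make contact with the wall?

Contact occurs when the free expansion equals the gap: αΔT L = 0.26 mm.
ΔT = 0.26 / (10.1×10⁻⁶ × 550) = 46.8 °C.

ΔT ≈ 46.8 °C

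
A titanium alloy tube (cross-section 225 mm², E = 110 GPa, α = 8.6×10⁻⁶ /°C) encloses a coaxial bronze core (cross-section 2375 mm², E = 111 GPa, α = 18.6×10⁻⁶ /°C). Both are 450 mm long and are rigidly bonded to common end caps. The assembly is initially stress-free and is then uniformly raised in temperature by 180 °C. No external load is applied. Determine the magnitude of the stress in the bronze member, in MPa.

The bronze has the larger α, so on heating it would change length more than the titanium alloy if both were free. The rigid plates force a common final length, so the bronze is put into compression and the titanium alloy into tension, with equal and opposite forces P (no external load).
Equating the net (thermal + elastic) strains gives |α₁ − α₂|·ΔT = P·[1/(A₁E₁) + 1/(A₂E₂)].
|α₁ − α₂|·ΔT = 10×10⁻⁶ × 180 = 0.0018.
1/(A₁E₁) + 1/(A₂E₂) = 1/(225×110×10³) + 1/(2375×111×10³) = 4.42×10⁻⁸ N⁻¹.
P = 0.0018 / 4.42×10⁻⁸ = 40730 N = 40.73 kN.
σ_{bronze} = P/A₂ = 40730/2375 = 17.15 MPa, compressive.

σ ≈ 17.1 MPa (compressive)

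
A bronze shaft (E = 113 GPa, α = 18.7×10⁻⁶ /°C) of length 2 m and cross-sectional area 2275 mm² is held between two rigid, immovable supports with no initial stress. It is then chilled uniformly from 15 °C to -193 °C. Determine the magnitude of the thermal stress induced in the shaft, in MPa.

σ ≈ 440 MPa (tensile)

With length fixed, the mechanical strain must cancel the thermal strain αΔT = 18.7×10⁻⁶ × 208 = 3889.6×10⁻⁶.
The stress required to suppress this strain is σ = Eε = 113×10³ × 3889.6×10⁻⁶ = 439.5 MPa, tensile since the shaft is trying to contract.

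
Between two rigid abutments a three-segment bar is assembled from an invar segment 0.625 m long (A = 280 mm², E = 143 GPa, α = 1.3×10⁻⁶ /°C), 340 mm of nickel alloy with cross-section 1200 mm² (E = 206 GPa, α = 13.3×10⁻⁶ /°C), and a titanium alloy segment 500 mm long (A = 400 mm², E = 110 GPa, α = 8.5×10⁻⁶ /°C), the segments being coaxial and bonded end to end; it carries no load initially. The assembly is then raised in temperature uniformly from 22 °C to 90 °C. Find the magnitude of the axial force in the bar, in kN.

P ≈ 23 kN (compressive)

With the walls removed the bar would change length by δ_free = Σ αᵢΔT Lᵢ = 1.3×10⁻⁶×68×625 + 13.3×10⁻⁶×68×340 + 8.5×10⁻⁶×68×500 = 0.6517 mm.
The rigid supports impose zero overall length change; the single axial force P common to all segments must satisfy P Σ Lᵢ/(AᵢEᵢ) = δ_free.
The series flexibility is Σ Lᵢ/(AᵢEᵢ) = 625/(280×143×10³) + 340/(1200×206×10³) + 500/(400×110×10³) = 2.835×10⁻⁵ mm/N.
P = 0.6517 / 2.835×10⁻⁵ = 22990 N = 22.99 kN, compressive.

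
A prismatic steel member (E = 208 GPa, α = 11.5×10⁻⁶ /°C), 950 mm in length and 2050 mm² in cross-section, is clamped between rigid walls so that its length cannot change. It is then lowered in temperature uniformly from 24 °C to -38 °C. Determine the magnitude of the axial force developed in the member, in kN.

The ends cannot move, so σ = EαΔT = 208×10³ × 11.5×10⁻⁶ × 62 = 148.3 MPa.
Axial force P = σA = 148.3 × 2050 = 304000 N = 304 kN, tensile.

P ≈ 304 kN (tensile)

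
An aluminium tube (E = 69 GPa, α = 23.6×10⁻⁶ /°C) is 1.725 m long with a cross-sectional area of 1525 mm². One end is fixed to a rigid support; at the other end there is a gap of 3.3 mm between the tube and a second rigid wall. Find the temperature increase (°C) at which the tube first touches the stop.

ΔT ≈ 81.1 °C

The gap closes when αΔT L = 3.3 mm, since the tube is still unstressed at that instant.
ΔT = 3.3 / (23.6×10⁻⁶ × 1725) = 81.06 °C.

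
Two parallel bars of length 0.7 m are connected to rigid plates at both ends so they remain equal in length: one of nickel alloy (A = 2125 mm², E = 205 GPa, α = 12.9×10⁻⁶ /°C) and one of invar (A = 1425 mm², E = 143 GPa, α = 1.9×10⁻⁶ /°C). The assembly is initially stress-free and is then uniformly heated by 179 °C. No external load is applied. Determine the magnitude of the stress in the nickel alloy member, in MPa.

σ ≈ 129 MPa (compressive)

The nickel alloy has the larger α, so on heating it would change length more than the invar if both were free. The rigid plates force a common final length, so the nickel alloy is put into compression and the invar into tension, with equal and opposite forces P (no external load).
Compatibility of the two members (thermal + elastic change equal): (α₁ − α₂)ΔT = P·[1/(A₁E₁) + 1/(A₂E₂)].
|α₁ − α₂|·ΔT = 11×10⁻⁶ × 179 = 0.001969.
1/(A₁E₁) + 1/(A₂E₂) = 1/(2125×205×10³) + 1/(1425×143×10³) = 7.203×10⁻⁹ N⁻¹.
So P = 0.001969 / 7.203×10⁻⁹ = 273.4 kN.
σ_{nickel alloy} = P/A₁ = 273400/2125 = 128.6 MPa, compressive.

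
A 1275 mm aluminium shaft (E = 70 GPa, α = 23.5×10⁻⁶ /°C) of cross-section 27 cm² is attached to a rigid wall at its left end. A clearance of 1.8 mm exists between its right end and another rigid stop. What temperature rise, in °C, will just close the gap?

ΔT ≈ 60.1 °C

Contact occurs when the free expansion equals the gap: αΔT L = 1.8 mm.
So ΔT = g/(αL) = 1.8/(23.5×10⁻⁶ × 1275) = 60.08 °C.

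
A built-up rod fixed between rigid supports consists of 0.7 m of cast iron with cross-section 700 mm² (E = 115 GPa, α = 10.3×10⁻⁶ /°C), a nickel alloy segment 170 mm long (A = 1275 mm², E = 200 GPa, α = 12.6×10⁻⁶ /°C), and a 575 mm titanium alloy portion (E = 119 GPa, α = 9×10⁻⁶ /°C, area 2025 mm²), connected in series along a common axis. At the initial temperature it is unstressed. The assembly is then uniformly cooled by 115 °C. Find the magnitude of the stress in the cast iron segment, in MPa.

σ ≈ 203 MPa (tensile)

With the walls removed the bar would change length by δ_free = Σ αᵢΔT Lᵢ = 10.3×10⁻⁶×115×700 + 12.6×10⁻⁶×115×170 + 9×10⁻⁶×115×575 = 1.671 mm.
The walls prevent any net length change, so an axial force P (same in every segment) develops. Compatibility: P · Σ Lᵢ/(AᵢEᵢ) = δ_free.
The series flexibility is Σ Lᵢ/(AᵢEᵢ) = 700/(700×115×10³) + 170/(1275×200×10³) + 575/(2025×119×10³) = 1.175×10⁻⁵ mm/N.
Hence P = δ_free / Σ(L/AE) = 1.671/1.175×10⁻⁵ = 142.2 kN (tensile).
σ_{cast iron} = P / A = 142200 / 700 = 203.1 MPa.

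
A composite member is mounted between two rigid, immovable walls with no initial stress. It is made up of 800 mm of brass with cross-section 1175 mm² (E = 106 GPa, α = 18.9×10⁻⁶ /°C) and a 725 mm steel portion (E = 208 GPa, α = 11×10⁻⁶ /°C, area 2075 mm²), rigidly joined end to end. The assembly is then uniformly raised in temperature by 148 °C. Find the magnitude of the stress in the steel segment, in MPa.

Free thermal expansion of the whole bar: Σ αᵢΔT Lᵢ = 18.9×10⁻⁶×148×800 + 11×10⁻⁶×148×725 = 3.418 mm.
The walls prevent any net length change, so an axial force P (same in every segment) develops. Compatibility: P · Σ Lᵢ/(AᵢEᵢ) = δ_free.
Σ Lᵢ/(AᵢEᵢ) = 800/(1175×106×10³) + 725/(2075×208×10³) = 8.103×10⁻⁶ mm/N.
P = 3.418 / 8.103×10⁻⁶ = 421800 N = 421.8 kN, compressive.
σ_{steel} = P / A = 421800 / 2075 = 203.3 MPa.

σ ≈ 203 MPa (compressive)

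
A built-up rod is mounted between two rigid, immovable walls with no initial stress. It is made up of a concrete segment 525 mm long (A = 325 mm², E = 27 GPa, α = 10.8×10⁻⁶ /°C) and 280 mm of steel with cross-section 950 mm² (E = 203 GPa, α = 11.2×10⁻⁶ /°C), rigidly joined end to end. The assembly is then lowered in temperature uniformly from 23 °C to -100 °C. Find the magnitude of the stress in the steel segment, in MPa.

Free thermal contraction of the whole bar: Σ αᵢΔT Lᵢ = 10.8×10⁻⁶×123×525 + 11.2×10⁻⁶×123×280 = 1.083 mm.
The rigid supports impose zero overall length change; the single axial force P common to all segments must satisfy P Σ Lᵢ/(AᵢEᵢ) = δ_free.
Σ Lᵢ/(AᵢEᵢ) = 525/(325×27×10³) + 280/(950×203×10³) = 6.128×10⁻⁵ mm/N.
Hence P = δ_free / Σ(L/AE) = 1.083/6.128×10⁻⁵ = 17.67 kN (tensile).
σ_{steel} = P / A = 17670 / 950 = 18.61 MPa.

σ ≈ 18.6 MPa (tensile)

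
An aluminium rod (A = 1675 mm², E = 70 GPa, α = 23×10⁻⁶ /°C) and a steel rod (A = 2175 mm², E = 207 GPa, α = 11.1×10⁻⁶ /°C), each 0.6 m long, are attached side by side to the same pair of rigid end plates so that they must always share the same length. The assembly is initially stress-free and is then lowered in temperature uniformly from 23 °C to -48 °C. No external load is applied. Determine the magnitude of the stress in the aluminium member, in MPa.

σ ≈ 46.9 MPa (tensile)

Equilibrium of a rigid end plate with no external load gives equal and opposite internal forces ±P in the two members. Since α_{aluminium} > α_{steel}, cooling drives the aluminium into tension and the steel into compression.
Compatibility of the two members (thermal + elastic change equal): (α₁ − α₂)ΔT = P·[1/(A₁E₁) + 1/(A₂E₂)].
|α₁ − α₂|·ΔT = 11.9×10⁻⁶ × 71 = 0.0008449.
1/(A₁E₁) + 1/(A₂E₂) = 1/(1675×70×10³) + 1/(2175×207×10³) = 1.075×10⁻⁸ N⁻¹.
P = 0.0008449 / 1.075×10⁻⁸ = 78600 N = 78.6 kN.
σ_{aluminium} = P/A₁ = 78600/1675 = 46.92 MPa, tensile.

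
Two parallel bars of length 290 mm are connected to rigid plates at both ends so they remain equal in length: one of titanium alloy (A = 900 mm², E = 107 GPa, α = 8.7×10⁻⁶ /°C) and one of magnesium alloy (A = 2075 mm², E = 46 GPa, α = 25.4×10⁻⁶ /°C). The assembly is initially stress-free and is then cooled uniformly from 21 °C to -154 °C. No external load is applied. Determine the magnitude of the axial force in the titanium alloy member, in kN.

P ≈ 140 kN (compressive in the titanium alloy)

Both members must finish at the same length. With the larger α, the magnesium alloy tends to over-contract; the plates restrain it, putting the magnesium alloy in tension and the titanium alloy in compression. With no external load the two internal forces are equal and opposite, magnitude P.
Equating the net (thermal + elastic) strains gives |α₁ − α₂|·ΔT = P·[1/(A₁E₁) + 1/(A₂E₂)].
|α₁ − α₂|·ΔT = 16.7×10⁻⁶ × 175 = 0.002922.
1/(A₁E₁) + 1/(A₂E₂) = 1/(900×107×10³) + 1/(2075×46×10³) = 2.086×10⁻⁸ N⁻¹.
P = 0.002922 / 2.086×10⁻⁸ = 140100 N = 140.1 kN.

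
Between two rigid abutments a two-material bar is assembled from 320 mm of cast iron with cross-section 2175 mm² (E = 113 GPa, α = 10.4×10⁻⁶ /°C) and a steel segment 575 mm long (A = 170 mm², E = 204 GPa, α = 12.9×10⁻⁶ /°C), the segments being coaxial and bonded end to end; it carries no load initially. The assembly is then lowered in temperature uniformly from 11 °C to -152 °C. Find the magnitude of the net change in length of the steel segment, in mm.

|ΔL| ≈ 0.415 mm

With the walls removed the bar would change length by δ_free = Σ αᵢΔT Lᵢ = 10.4×10⁻⁶×163×320 + 12.9×10⁻⁶×163×575 = 1.752 mm.
The rigid supports impose zero overall length change; the single axial force P common to all segments must satisfy P Σ Lᵢ/(AᵢEᵢ) = δ_free.
The series flexibility is Σ Lᵢ/(AᵢEᵢ) = 320/(2175×113×10³) + 575/(170×204×10³) = 1.788×10⁻⁵ mm/N.
So P = 1.752 / 1.788×10⁻⁵ = 97.95 kN, tensile.
For the steel segment, free thermal change = 12.9×10⁻⁶×163×575 = 1.209 mm and elastic change from P = 97950×575/(170×204×10³) = 1.624 mm; these oppose, so the net change is 0.415 mm (segment lengthens).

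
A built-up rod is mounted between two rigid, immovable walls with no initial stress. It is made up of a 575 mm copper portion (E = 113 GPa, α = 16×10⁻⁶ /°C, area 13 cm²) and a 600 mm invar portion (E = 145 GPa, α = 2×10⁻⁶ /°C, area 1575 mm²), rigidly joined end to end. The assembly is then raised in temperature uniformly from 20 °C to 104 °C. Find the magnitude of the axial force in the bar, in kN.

If the supports were absent, the total length change would be Σ αᵢΔT Lᵢ = 16×10⁻⁶×84×575 + 2×10⁻⁶×84×600 = 0.8736 mm.
Since the ends are fixed, an axial force P builds up, equal in every segment, with P · Σ Lᵢ/(AᵢEᵢ) = δ_free.
The series flexibility is Σ Lᵢ/(AᵢEᵢ) = 575/(1300×113×10³) + 600/(1575×145×10³) = 6.541×10⁻⁶ mm/N.
Hence P = δ_free / Σ(L/AE) = 0.8736/6.541×10⁻⁶ = 133.5 kN (compressive).

P ≈ 134 kN (compressive)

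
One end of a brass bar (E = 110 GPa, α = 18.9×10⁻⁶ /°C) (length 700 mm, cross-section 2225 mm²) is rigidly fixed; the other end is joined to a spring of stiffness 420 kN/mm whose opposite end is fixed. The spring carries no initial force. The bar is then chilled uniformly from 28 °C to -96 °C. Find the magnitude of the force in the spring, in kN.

Free thermal contraction: δ_free = αΔT L = 18.9×10⁻⁶ × 124 × 700 = 1.641 mm.
Let P be the tensile force in the spring. The bar extends elastically by PL/(AE) and the spring stretches by P/k; together these equal δ_free.
So P = δ_free / [L/(AE) + 1/k] = 1.641 / [ 700/(2225×110×10³) + 1/(420×10³) ].
P = 1.641 / 5.241×10⁻⁶ = 313000 N.

P ≈ 313 kN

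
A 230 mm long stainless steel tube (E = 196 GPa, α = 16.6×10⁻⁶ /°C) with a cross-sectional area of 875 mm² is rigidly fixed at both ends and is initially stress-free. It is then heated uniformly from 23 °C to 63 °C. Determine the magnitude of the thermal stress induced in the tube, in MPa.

σ ≈ 130 MPa (compressive)

The supports are rigid, so the total axial strain is zero. The restrained thermal strain is ε = αΔT = 16.6×10⁻⁶ × 40 = 664×10⁻⁶.
Hence σ = E·αΔT = 196×10³ × 664×10⁻⁶ = 130.1 MPa, compressive.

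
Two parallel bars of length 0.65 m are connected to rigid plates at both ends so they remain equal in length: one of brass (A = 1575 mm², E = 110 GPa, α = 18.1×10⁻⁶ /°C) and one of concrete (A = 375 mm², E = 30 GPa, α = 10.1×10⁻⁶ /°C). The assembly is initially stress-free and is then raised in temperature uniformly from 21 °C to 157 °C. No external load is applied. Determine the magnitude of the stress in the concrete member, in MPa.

Equilibrium of a rigid end plate with no external load gives equal and opposite internal forces ±P in the two members. Since α_{brass} > α_{concrete}, heating drives the brass into compression and the concrete into tension.
Equating the net (thermal + elastic) strains gives |α₁ − α₂|·ΔT = P·[1/(A₁E₁) + 1/(A₂E₂)].
|α₁ − α₂|·ΔT = 8×10⁻⁶ × 136 = 0.001088.
1/(A₁E₁) + 1/(A₂E₂) = 1/(1575×110×10³) + 1/(375×30×10³) = 9.466×10⁻⁸ N⁻¹.
P = 0.001088 / 9.466×10⁻⁸ = 11490 N = 11.49 kN.
σ_{concrete} = P/A₂ = 11490/375 = 30.65 MPa, tensile.

σ ≈ 30.6 MPa (tensile)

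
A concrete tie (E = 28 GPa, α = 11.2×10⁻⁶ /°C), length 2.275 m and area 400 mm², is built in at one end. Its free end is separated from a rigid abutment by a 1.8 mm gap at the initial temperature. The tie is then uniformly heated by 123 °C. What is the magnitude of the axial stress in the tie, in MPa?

Free thermal elongation = αΔT L = 11.2×10⁻⁶ × 123 × 2275 = 3.134 mm.
The gap closes (δ_free > 1.8 mm) and the wall then resists a further 3.134 − 1.8 = 1.334 mm of expansion.
So σ = E(δ_free − g)/L = 28×10³ × 1.334/2275 = 16.42 MPa.

σ ≈ 16.4 MPa (compressive)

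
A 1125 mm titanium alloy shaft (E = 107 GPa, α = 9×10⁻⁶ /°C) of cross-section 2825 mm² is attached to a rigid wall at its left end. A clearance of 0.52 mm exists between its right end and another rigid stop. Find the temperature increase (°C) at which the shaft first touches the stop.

ΔT ≈ 51.4 °C

The gap closes when αΔT L = 0.52 mm, since the shaft is still unstressed at that instant.
So ΔT = g/(αL) = 0.52/(9×10⁻⁶ × 1125) = 51.36 °C.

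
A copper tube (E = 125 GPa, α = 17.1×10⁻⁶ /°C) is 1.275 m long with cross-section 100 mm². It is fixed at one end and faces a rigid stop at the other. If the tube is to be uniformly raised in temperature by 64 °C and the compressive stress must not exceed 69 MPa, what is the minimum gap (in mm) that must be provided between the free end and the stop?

g ≈ 0.692 mm

With no wall the tube would lengthen by αΔT L = 17.1×10⁻⁶ × 64 × 1275 = 1.395 mm.
At the allowable stress the elastic shortening the wall may impose is σL/E = 69 × 1275 / (125×10³) = 0.7038 mm.
The gap must absorb the remainder: g_min = 1.395 − 0.7038 = 0.6916 mm.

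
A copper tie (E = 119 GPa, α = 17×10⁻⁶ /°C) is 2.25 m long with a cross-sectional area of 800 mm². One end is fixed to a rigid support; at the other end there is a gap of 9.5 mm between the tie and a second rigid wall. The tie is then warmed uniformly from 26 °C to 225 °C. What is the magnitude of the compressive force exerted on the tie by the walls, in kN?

If the wall were absent the tie would grow by αΔT L = 17×10⁻⁶ × 199 × 2250 = 7.612 mm.
This is smaller than the 9.5 mm clearance, so the tie expands freely without reaching the stop — the stress is zero.

P ≈ 0 kN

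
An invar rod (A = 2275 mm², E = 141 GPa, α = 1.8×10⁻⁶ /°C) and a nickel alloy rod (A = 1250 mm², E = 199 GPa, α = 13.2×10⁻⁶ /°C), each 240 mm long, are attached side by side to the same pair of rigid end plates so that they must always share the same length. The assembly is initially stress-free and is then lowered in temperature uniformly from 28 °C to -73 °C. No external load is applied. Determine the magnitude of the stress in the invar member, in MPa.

σ ≈ 70.9 MPa (compressive)

Both members must finish at the same length. With the larger α, the nickel alloy tends to over-contract; the plates restrain it, putting the nickel alloy in tension and the invar in compression. With no external load the two internal forces are equal and opposite, magnitude P.
Equating the net (thermal + elastic) strains gives |α₁ − α₂|·ΔT = P·[1/(A₁E₁) + 1/(A₂E₂)].
|α₁ − α₂|·ΔT = 11.4×10⁻⁶ × 101 = 0.001151.
1/(A₁E₁) + 1/(A₂E₂) = 1/(2275×141×10³) + 1/(1250×199×10³) = 7.138×10⁻⁹ N⁻¹.
So P = 0.001151 / 7.138×10⁻⁹ = 161.3 kN.
σ_{invar} = P/A₁ = 161300/2275 = 70.91 MPa, compressive.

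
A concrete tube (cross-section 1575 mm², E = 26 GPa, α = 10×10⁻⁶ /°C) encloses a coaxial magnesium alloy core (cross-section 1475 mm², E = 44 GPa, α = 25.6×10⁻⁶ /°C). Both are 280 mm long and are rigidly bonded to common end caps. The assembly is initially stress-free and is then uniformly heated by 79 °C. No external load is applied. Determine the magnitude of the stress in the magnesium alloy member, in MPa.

σ ≈ 21 MPa (compressive)

Both members must finish at the same length. With the larger α, the magnesium alloy tends to over-expand; the plates restrain it, putting the magnesium alloy in compression and the concrete in tension. With no external load the two internal forces are equal and opposite, magnitude P.
Equating the net (thermal + elastic) strains gives |α₁ − α₂|·ΔT = P·[1/(A₁E₁) + 1/(A₂E₂)].
|α₁ − α₂|·ΔT = 15.6×10⁻⁶ × 79 = 0.001232.
1/(A₁E₁) + 1/(A₂E₂) = 1/(1575×26×10³) + 1/(1475×44×10³) = 3.983×10⁻⁸ N⁻¹.
So P = 0.001232 / 3.983×10⁻⁸ = 30.94 kN.
σ_{magnesium alloy} = P/A₂ = 30940/1475 = 20.98 MPa, compressive.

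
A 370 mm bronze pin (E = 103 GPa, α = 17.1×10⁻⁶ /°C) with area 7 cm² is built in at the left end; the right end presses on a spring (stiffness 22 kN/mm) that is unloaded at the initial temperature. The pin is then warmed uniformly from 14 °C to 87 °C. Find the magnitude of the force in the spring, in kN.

If the spring were absent the pin would lengthen by αΔT L = 17.1×10⁻⁶ × 73 × 370 = 0.4619 mm.
Let P be the compressive force at the spring. The pin shortens elastically by PL/(AE) and the spring compresses by P/k; together these equal δ_free.
P [ L/(AE) + 1/k ] = δ_free → P [ 370/(700×103×10³) + 1/(22×10³) ] = 0.4619.
P = 0.4619 / 5.059×10⁻⁵ = 9130 N.

P ≈ 9.13 kN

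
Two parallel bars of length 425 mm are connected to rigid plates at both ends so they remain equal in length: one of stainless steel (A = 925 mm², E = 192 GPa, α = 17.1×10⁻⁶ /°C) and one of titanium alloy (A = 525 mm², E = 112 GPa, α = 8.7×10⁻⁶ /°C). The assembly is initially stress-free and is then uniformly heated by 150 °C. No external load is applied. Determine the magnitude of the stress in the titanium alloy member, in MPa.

The stainless steel has the larger α, so on heating it would change length more than the titanium alloy if both were free. The rigid plates force a common final length, so the stainless steel is put into compression and the titanium alloy into tension, with equal and opposite forces P (no external load).
Setting the final lengths equal and cancelling L: (α₁ − α₂)ΔT = P/(A₁E₁) + P/(A₂E₂).
|α₁ − α₂|·ΔT = 8.4×10⁻⁶ × 150 = 0.00126.
1/(A₁E₁) + 1/(A₂E₂) = 1/(925×192×10³) + 1/(525×112×10³) = 2.264×10⁻⁸ N⁻¹.
So P = 0.00126 / 2.264×10⁻⁸ = 55.66 kN.
σ_{titanium alloy} = P/A₂ = 55660/525 = 106 MPa, tensile.

σ ≈ 106 MPa (tensile)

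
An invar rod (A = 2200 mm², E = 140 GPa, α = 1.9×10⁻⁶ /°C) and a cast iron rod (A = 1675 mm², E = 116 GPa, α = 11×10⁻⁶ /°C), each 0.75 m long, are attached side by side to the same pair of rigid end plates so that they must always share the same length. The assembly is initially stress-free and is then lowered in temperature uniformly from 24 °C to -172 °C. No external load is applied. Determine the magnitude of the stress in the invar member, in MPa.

σ ≈ 96.6 MPa (compressive)

The cast iron has the larger α, so on cooling it would change length more than the invar if both were free. The rigid plates force a common final length, so the cast iron is put into tension and the invar into compression, with equal and opposite forces P (no external load).
Setting the final lengths equal and cancelling L: (α₁ − α₂)ΔT = P/(A₁E₁) + P/(A₂E₂).
|α₁ − α₂|·ΔT = 9.1×10⁻⁶ × 196 = 0.001784.
1/(A₁E₁) + 1/(A₂E₂) = 1/(2200×140×10³) + 1/(1675×116×10³) = 8.393×10⁻⁹ N⁻¹.
P = 0.001784 / 8.393×10⁻⁹ = 212500 N = 212.5 kN.
σ_{invar} = P/A₁ = 212500/2200 = 96.59 MPa, compressive.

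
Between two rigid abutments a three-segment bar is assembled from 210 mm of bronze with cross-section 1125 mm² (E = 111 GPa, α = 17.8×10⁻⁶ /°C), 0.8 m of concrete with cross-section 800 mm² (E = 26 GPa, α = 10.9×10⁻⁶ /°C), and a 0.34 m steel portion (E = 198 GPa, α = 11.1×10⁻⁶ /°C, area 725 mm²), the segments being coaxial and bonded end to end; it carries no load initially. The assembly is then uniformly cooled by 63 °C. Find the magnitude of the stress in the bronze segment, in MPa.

If the supports were absent, the total length change would be Σ αᵢΔT Lᵢ = 17.8×10⁻⁶×63×210 + 10.9×10⁻⁶×63×800 + 11.1×10⁻⁶×63×340 = 1.023 mm.
The rigid supports impose zero overall length change; the single axial force P common to all segments must satisfy P Σ Lᵢ/(AᵢEᵢ) = δ_free.
Σ Lᵢ/(AᵢEᵢ) = 210/(1125×111×10³) + 800/(800×26×10³) + 340/(725×198×10³) = 4.251×10⁻⁵ mm/N.
Hence P = δ_free / Σ(L/AE) = 1.023/4.251×10⁻⁵ = 24.05 kN (tensile).
σ_{bronze} = P / A = 24050 / 1125 = 21.38 MPa.

σ ≈ 21.4 MPa (tensile)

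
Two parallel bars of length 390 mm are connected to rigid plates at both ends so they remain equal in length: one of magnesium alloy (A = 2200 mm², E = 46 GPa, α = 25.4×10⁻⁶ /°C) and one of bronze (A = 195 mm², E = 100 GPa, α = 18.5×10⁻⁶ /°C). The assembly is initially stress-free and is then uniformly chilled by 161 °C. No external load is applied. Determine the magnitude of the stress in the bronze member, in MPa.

The magnesium alloy has the larger α, so on cooling it would change length more than the bronze if both were free. The rigid plates force a common final length, so the magnesium alloy is put into tension and the bronze into compression, with equal and opposite forces P (no external load).
Compatibility of the two members (thermal + elastic change equal): (α₁ − α₂)ΔT = P·[1/(A₁E₁) + 1/(A₂E₂)].
|α₁ − α₂|·ΔT = 6.9×10⁻⁶ × 161 = 0.001111.
1/(A₁E₁) + 1/(A₂E₂) = 1/(2200×46×10³) + 1/(195×100×10³) = 6.116×10⁻⁸ N⁻¹.
P = 0.001111 / 6.116×10⁻⁸ = 18160 N = 18.16 kN.
σ_{bronze} = P/A₂ = 18160/195 = 93.14 MPa, compressive.

σ ≈ 93.1 MPa (compressive)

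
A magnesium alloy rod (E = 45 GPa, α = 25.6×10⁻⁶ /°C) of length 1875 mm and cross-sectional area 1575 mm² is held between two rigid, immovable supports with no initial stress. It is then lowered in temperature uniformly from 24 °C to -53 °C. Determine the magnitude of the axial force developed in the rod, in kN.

The ends cannot move, so σ = EαΔT = 45×10³ × 25.6×10⁻⁶ × 77 = 88.7 MPa.
Axial force P = σA = 88.7 × 1575 = 139700 N = 139.7 kN, tensile.

P ≈ 140 kN (tensile)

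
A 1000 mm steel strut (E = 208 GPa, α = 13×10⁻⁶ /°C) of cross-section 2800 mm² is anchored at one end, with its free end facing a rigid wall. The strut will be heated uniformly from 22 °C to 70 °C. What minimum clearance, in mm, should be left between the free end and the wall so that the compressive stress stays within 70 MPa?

g ≈ 0.287 mm

Free expansion if unrestrained: δ_free = αΔT L = 13×10⁻⁶ × 48 × 1000 = 0.624 mm.
At the allowable stress the elastic shortening the wall may impose is σL/E = 70 × 1000 / (208×10³) = 0.3365 mm.
So the gap has to take up the difference, g_min = δ_free − σL/E = 0.624 − 0.3365 = 0.2875 mm.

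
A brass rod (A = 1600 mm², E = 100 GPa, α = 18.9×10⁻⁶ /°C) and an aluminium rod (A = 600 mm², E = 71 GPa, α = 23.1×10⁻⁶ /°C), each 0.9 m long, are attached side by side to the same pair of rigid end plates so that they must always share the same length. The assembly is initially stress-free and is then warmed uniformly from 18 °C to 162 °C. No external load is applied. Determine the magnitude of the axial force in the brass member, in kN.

P ≈ 20.3 kN (tensile in the brass)

Equilibrium of a rigid end plate with no external load gives equal and opposite internal forces ±P in the two members. Since α_{aluminium} > α_{brass}, heating drives the aluminium into compression and the brass into tension.
Compatibility of the two members (thermal + elastic change equal): (α₁ − α₂)ΔT = P·[1/(A₁E₁) + 1/(A₂E₂)].
|α₁ − α₂|·ΔT = 4.2×10⁻⁶ × 144 = 0.0006048.
1/(A₁E₁) + 1/(A₂E₂) = 1/(1600×100×10³) + 1/(600×71×10³) = 2.972×10⁻⁸ N⁻¹.
P = 0.0006048 / 2.972×10⁻⁸ = 20350 N = 20.35 kN.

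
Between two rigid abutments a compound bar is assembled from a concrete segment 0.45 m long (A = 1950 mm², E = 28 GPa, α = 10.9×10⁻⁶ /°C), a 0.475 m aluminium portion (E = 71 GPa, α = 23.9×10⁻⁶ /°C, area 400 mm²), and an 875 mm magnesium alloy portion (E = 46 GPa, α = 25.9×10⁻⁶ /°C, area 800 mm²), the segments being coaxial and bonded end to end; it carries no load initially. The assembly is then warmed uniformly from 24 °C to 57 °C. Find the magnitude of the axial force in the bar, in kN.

P ≈ 26.3 kN (compressive)

With the walls removed the bar would change length by δ_free = Σ αᵢΔT Lᵢ = 10.9×10⁻⁶×33×450 + 23.9×10⁻⁶×33×475 + 25.9×10⁻⁶×33×875 = 1.284 mm.
The walls prevent any net length change, so an axial force P (same in every segment) develops. Compatibility: P · Σ Lᵢ/(AᵢEᵢ) = δ_free.
Σ Lᵢ/(AᵢEᵢ) = 450/(1950×28×10³) + 475/(400×71×10³) + 875/(800×46×10³) = 4.874×10⁻⁵ mm/N.
P = 1.284 / 4.874×10⁻⁵ = 26350 N = 26.35 kN, compressive.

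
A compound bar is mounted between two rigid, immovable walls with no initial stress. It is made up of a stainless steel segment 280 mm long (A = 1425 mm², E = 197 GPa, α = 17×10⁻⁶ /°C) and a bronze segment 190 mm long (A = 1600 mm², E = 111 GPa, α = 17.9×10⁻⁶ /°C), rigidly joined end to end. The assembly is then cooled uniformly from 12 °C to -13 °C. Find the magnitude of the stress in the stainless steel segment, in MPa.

σ ≈ 69.3 MPa (tensile)

If the supports were absent, the total length change would be Σ αᵢΔT Lᵢ = 17×10⁻⁶×25×280 + 17.9×10⁻⁶×25×190 = 0.204 mm.
The walls prevent any net length change, so an axial force P (same in every segment) develops. Compatibility: P · Σ Lᵢ/(AᵢEᵢ) = δ_free.
The series flexibility is Σ Lᵢ/(AᵢEᵢ) = 280/(1425×197×10³) + 190/(1600×111×10³) = 2.067×10⁻⁶ mm/N.
Hence P = δ_free / Σ(L/AE) = 0.204/2.067×10⁻⁶ = 98.69 kN (tensile).
σ_{stainless steel} = P / A = 98690 / 1425 = 69.26 MPa.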